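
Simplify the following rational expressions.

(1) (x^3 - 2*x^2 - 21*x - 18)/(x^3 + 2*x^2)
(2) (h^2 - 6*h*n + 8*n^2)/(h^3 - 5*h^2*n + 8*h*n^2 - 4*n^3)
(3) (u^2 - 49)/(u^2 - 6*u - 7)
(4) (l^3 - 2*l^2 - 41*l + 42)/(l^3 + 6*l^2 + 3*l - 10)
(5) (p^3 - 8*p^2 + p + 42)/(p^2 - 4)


(1) = (x^3 - 2*x^2 - 21*x - 18)/(x^3 + 2*x^2)
(2) = (h - 4*n)/(h^2 - 3*h*n + 2*n^2)
(3) = (u + 7)/(u + 1)
(4) = (l^2 - l - 42)/(l^2 + 7*l + 10)
(5) = (p^2 - 10*p + 21)/(p - 2)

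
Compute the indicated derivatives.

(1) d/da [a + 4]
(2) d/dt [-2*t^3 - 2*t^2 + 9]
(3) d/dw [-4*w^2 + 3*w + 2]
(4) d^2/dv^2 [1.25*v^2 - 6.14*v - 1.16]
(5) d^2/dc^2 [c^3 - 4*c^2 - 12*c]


(1) = 1
(2) = 2*t*(-3*t - 2)
(3) = 3 - 8*w
(4) = 2.50000000000000
(5) = 6*c - 8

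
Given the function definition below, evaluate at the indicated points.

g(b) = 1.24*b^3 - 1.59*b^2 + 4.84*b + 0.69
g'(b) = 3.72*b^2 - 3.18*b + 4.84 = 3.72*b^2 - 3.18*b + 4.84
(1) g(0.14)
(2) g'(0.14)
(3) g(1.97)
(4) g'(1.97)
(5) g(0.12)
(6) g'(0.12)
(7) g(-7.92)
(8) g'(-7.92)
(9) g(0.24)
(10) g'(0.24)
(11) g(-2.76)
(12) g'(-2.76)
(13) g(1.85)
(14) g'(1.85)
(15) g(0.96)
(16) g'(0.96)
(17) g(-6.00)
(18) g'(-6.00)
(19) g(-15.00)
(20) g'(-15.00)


(1) = 1.34
(2) = 4.47
(3) = 13.53
(4) = 13.01
(5) = 1.25
(6) = 4.51
(7) = -753.40
(8) = 263.37
(9) = 1.78
(10) = 4.29
(11) = -50.85
(12) = 41.95
(13) = 12.05
(14) = 11.69
(15) = 4.97
(16) = 5.22
(17) = -353.43
(18) = 157.84
(19) = -4614.66
(20) = 889.54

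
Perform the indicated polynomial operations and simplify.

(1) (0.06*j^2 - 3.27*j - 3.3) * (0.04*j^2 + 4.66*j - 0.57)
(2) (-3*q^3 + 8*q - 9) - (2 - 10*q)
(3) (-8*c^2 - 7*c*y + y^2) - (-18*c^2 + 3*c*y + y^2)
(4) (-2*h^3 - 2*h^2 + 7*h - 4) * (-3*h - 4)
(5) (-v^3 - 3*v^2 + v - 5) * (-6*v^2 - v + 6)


(1) = 0.0024*j^4 + 0.1488*j^3 - 15.4044*j^2 - 13.5141*j + 1.881
(2) = -3*q^3 + 18*q - 11
(3) = 10*c^2 - 10*c*y
(4) = 6*h^4 + 14*h^3 - 13*h^2 - 16*h + 16
(5) = 6*v^5 + 19*v^4 - 9*v^3 + 11*v^2 + 11*v - 30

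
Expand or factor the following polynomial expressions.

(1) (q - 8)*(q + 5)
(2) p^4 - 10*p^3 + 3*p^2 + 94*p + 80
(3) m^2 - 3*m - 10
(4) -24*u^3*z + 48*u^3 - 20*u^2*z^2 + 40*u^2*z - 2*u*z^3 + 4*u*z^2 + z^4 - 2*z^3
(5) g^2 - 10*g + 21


(1) = q^2 - 3*q - 40
(2) = (p - 8)*(p - 5)*(p + 1)*(p + 2)
(3) = (m - 5)*(m + 2)
(4) = (-6*u + z)*(2*u + z)^2*(z - 2)
(5) = (g - 7)*(g - 3)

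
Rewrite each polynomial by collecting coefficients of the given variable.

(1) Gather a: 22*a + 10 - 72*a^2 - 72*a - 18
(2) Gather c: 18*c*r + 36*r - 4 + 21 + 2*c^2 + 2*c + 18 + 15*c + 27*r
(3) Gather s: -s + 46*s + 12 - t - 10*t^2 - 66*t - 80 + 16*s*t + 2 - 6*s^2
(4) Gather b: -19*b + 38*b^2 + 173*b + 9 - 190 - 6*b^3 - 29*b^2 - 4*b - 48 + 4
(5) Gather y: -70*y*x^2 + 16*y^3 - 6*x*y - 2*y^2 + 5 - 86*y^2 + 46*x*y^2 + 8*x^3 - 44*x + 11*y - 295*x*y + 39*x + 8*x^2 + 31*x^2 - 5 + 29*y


(1) = -72*a^2 - 50*a - 8
(2) = 2*c^2 + c*(18*r + 17) + 63*r + 35
(3) = -6*s^2 + s*(16*t + 45) - 10*t^2 - 67*t - 66
(4) = -6*b^3 + 9*b^2 + 150*b - 225
(5) = 8*x^3 + 39*x^2 - 5*x + 16*y^3 + y^2*(46*x - 88) + y*(-70*x^2 - 301*x + 40)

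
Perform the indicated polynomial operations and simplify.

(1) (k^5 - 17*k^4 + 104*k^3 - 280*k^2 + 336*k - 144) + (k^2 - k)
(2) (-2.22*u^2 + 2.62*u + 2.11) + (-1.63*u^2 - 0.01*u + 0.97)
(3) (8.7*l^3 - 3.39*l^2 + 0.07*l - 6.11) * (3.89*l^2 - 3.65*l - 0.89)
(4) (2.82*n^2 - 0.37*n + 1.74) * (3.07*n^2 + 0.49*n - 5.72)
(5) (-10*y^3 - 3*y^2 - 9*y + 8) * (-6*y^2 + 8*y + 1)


(1) = k^5 - 17*k^4 + 104*k^3 - 279*k^2 + 335*k - 144
(2) = -3.85*u^2 + 2.61*u + 3.08
(3) = 33.843*l^5 - 44.9421*l^4 + 4.9028*l^3 - 21.0063*l^2 + 22.2392*l + 5.4379
(4) = 8.6574*n^4 + 0.2459*n^3 - 10.9699*n^2 + 2.969*n - 9.9528
(5) = 60*y^5 - 62*y^4 + 20*y^3 - 123*y^2 + 55*y + 8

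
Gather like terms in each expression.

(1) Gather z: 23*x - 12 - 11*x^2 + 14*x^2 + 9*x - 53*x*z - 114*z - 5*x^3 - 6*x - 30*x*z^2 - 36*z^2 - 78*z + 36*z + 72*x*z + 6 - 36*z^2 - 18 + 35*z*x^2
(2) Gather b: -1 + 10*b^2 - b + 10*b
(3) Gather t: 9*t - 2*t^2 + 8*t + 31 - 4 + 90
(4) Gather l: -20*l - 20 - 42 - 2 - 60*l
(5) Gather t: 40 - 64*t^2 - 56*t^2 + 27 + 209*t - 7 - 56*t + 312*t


(1) = -5*x^3 + 3*x^2 + 26*x + z^2*(-30*x - 72) + z*(35*x^2 + 19*x - 156) - 24
(2) = 10*b^2 + 9*b - 1
(3) = -2*t^2 + 17*t + 117
(4) = -80*l - 64
(5) = -120*t^2 + 465*t + 60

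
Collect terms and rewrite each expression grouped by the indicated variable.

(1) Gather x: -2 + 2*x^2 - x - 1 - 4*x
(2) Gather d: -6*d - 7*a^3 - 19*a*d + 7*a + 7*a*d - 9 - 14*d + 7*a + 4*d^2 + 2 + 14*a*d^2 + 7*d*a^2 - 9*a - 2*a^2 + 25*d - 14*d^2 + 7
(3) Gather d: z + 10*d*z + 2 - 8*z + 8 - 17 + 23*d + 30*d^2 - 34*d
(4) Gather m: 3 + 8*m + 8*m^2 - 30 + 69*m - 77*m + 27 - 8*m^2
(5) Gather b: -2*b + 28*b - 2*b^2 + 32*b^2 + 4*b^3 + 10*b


(1) = 2*x^2 - 5*x - 3
(2) = -7*a^3 - 2*a^2 + 5*a + d^2*(14*a - 10) + d*(7*a^2 - 12*a + 5)
(3) = 30*d^2 + d*(10*z - 11) - 7*z - 7
(4) = 0
(5) = 4*b^3 + 30*b^2 + 36*b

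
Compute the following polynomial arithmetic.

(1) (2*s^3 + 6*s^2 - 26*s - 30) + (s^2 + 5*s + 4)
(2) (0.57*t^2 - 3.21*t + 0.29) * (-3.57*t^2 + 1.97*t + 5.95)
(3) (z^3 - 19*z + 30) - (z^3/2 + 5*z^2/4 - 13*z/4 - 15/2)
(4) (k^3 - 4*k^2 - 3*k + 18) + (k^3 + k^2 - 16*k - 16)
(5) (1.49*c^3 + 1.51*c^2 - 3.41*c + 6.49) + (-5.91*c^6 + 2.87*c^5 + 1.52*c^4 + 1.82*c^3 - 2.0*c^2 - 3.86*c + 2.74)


(1) = 2*s^3 + 7*s^2 - 21*s - 26
(2) = -2.0349*t^4 + 12.5826*t^3 - 3.9675*t^2 - 18.5282*t + 1.7255
(3) = z^3/2 - 5*z^2/4 - 63*z/4 + 75/2
(4) = 2*k^3 - 3*k^2 - 19*k + 2
(5) = -5.91*c^6 + 2.87*c^5 + 1.52*c^4 + 3.31*c^3 - 0.49*c^2 - 7.27*c + 9.23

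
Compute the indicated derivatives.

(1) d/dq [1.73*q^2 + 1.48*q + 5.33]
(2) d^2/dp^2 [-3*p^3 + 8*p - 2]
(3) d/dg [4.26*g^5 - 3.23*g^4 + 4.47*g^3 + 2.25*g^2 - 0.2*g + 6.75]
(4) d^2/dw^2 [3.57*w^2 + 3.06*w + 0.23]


(1) = 3.46*q + 1.48
(2) = -18*p
(3) = 21.3*g^4 - 12.92*g^3 + 13.41*g^2 + 4.5*g - 0.2
(4) = 7.14000000000000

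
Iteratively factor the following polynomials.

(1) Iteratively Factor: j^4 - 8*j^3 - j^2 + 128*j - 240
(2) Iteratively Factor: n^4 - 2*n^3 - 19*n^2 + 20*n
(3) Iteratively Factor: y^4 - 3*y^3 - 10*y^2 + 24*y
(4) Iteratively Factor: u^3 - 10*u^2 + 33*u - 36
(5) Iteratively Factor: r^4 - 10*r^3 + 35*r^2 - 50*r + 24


(1) = (j - 4)*(j^3 - 4*j^2 - 17*j + 60) = (j - 4)*(j + 4)*(j^2 - 8*j + 15) = (j - 5)*(j - 4)*(j + 4)*(j - 3)
(2) = (n + 4)*(n^3 - 6*n^2 + 5*n) = (n - 1)*(n + 4)*(n^2 - 5*n) = (n - 5)*(n - 1)*(n + 4)*(n)
(3) = (y + 3)*(y^3 - 6*y^2 + 8*y) = (y - 4)*(y + 3)*(y^2 - 2*y) = y*(y - 4)*(y + 3)*(y - 2)
(4) = (u - 3)*(u^2 - 7*u + 12) = (u - 3)^2*(u - 4)
(5) = (r - 3)*(r^3 - 7*r^2 + 14*r - 8) = (r - 4)*(r - 3)*(r^2 - 3*r + 2) = (r - 4)*(r - 3)*(r - 1)*(r - 2)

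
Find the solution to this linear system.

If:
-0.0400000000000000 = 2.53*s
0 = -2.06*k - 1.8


Then:
k = -0.87
s = -0.02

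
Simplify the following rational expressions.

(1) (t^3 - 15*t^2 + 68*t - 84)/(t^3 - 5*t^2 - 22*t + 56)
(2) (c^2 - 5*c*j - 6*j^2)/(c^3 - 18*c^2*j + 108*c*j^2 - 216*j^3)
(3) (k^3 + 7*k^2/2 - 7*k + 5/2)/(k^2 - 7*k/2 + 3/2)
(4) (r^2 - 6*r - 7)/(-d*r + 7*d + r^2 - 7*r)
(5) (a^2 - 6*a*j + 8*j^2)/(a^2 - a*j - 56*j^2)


(1) = (t - 6)/(t + 4)
(2) = (c + j)/(c^2 - 12*c*j + 36*j^2)
(3) = (k^2 + 4*k - 5)/(k - 3)
(4) = (r + 1)/(-d + r)
(5) = (a^2 - 6*a*j + 8*j^2)/(a^2 - a*j - 56*j^2)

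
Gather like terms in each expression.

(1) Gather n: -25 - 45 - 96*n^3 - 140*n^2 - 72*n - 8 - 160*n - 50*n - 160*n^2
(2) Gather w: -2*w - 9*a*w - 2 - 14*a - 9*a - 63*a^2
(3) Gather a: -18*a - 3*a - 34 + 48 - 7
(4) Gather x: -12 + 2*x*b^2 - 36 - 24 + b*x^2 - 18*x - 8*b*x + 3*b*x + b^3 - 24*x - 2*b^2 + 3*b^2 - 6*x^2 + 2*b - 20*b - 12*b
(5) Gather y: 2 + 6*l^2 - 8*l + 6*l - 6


(1) = -96*n^3 - 300*n^2 - 282*n - 78
(2) = -63*a^2 - 23*a + w*(-9*a - 2) - 2
(3) = 7 - 21*a
(4) = b^3 + b^2 - 30*b + x^2*(b - 6) + x*(2*b^2 - 5*b - 42) - 72
(5) = 6*l^2 - 2*l - 4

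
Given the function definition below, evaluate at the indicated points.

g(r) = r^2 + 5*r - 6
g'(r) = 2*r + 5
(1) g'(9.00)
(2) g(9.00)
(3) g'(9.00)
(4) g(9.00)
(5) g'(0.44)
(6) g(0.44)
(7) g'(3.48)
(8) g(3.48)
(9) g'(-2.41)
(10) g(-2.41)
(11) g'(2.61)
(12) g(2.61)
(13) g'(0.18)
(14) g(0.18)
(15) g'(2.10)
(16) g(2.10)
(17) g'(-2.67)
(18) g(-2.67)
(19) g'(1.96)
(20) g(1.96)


(1) = 23.00
(2) = 120.00
(3) = 23.00
(4) = 120.00
(5) = 5.88
(6) = -3.61
(7) = 11.96
(8) = 23.51
(9) = 0.18
(10) = -12.24
(11) = 10.22
(12) = 13.86
(13) = 5.36
(14) = -5.07
(15) = 9.20
(16) = 8.91
(17) = -0.34
(18) = -12.22
(19) = 8.92
(20) = 7.64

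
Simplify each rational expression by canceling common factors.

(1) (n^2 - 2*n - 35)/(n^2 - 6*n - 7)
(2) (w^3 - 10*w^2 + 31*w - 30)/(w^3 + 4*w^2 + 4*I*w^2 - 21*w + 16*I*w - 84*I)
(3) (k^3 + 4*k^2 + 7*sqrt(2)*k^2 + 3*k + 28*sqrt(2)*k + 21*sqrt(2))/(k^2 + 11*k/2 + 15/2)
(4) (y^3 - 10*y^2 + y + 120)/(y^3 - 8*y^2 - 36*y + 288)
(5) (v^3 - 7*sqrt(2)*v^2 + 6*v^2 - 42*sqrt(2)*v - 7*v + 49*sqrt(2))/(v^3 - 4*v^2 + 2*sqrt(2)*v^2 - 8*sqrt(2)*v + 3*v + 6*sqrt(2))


(1) = (n + 5)/(n + 1)
(2) = (w^2 - 7*w + 10)/(w^2 + w*(7 + 4*I) + 28*I)
(3) = (2*k^2 + k*(2 + 14*sqrt(2)) + 14*sqrt(2))/(2*k + 5)
(4) = (y^2 - 2*y - 15)/(y^2 - 36)
(5) = (v^2 + v*(7 - 7*sqrt(2)) - 49*sqrt(2))/(v^2 + v*(-3 + 2*sqrt(2)) - 6*sqrt(2))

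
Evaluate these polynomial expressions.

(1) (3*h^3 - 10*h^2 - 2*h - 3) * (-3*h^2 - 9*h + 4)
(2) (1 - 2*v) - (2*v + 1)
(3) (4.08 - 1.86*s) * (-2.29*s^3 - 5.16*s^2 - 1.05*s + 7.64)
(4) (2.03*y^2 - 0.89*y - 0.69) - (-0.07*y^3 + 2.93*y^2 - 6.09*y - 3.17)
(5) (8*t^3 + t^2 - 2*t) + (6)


(1) = -9*h^5 + 3*h^4 + 108*h^3 - 13*h^2 + 19*h - 12
(2) = -4*v
(3) = 4.2594*s^4 + 0.2544*s^3 - 19.0998*s^2 - 18.4944*s + 31.1712
(4) = 0.07*y^3 - 0.9*y^2 + 5.2*y + 2.48
(5) = 8*t^3 + t^2 - 2*t + 6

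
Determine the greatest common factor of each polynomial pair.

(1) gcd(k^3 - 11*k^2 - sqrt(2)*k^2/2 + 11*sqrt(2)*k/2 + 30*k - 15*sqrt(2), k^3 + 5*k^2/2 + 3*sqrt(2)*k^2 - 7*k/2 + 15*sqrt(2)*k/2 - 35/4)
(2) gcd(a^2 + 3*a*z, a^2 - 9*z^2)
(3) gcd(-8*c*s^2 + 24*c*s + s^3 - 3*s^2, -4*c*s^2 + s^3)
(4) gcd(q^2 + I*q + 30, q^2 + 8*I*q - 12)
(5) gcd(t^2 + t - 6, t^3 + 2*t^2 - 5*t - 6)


(1) = gcd((k - 6)*(k - 5)*(k - sqrt(2)/2), (k + 5/2)*(k - sqrt(2)/2)*(k + 7*sqrt(2)/2)) = k - sqrt(2)/2
(2) = gcd(a*(a + 3*z), (a - 3*z)*(a + 3*z)) = a + 3*z
(3) = s
(4) = gcd((q - 5*I)*(q + 6*I), (q + 2*I)*(q + 6*I)) = q + 6*I
(5) = t^2 + t - 6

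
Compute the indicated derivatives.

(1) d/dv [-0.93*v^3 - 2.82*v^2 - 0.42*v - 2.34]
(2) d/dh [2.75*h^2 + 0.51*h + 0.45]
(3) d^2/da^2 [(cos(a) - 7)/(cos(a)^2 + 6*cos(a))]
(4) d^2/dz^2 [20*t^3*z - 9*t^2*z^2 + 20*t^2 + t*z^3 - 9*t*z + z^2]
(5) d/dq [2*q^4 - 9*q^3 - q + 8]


(1) = -2.79*v^2 - 5.64*v - 0.42
(2) = 5.5*h + 0.51
(3) = (8*(cos(a) - 7)*(cos(a) + 3)^2*sin(a)^2 - (cos(a) + 6)^2*cos(a)^3 + (cos(a) + 6)*(-42*cos(a) - 5*cos(2*a) + 2*cos(3*a) - 3)*cos(a))/((cos(a) + 6)^3*cos(a)^3)
(4) = -18*t^2 + 6*t*z + 2
(5) = 8*q^3 - 27*q^2 - 1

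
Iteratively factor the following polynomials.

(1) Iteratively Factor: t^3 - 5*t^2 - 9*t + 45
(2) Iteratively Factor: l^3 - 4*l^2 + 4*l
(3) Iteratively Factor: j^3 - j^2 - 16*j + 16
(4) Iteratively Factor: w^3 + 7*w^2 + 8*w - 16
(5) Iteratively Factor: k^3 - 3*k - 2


(1) = (t - 5)*(t^2 - 9) = (t - 5)*(t + 3)*(t - 3)
(2) = (l - 2)*(l^2 - 2*l) = l*(l - 2)*(l - 2)
(3) = (j + 4)*(j^2 - 5*j + 4) = (j - 1)*(j + 4)*(j - 4)
(4) = (w + 4)*(w^2 + 3*w - 4) = (w - 1)*(w + 4)*(w + 4)
(5) = (k - 2)*(k^2 + 2*k + 1) = (k - 2)*(k + 1)*(k + 1)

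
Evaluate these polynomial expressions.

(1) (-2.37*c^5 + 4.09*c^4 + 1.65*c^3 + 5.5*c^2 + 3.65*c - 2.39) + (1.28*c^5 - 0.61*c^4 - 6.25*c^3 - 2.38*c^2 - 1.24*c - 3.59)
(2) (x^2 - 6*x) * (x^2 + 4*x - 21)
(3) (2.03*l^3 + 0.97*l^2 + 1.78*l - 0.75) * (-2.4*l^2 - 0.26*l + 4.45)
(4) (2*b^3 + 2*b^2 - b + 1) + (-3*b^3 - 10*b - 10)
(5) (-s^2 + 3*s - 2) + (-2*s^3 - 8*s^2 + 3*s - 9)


(1) = -1.09*c^5 + 3.48*c^4 - 4.6*c^3 + 3.12*c^2 + 2.41*c - 5.98
(2) = x^4 - 2*x^3 - 45*x^2 + 126*x
(3) = -4.872*l^5 - 2.8558*l^4 + 4.5093*l^3 + 5.6537*l^2 + 8.116*l - 3.3375
(4) = -b^3 + 2*b^2 - 11*b - 9
(5) = -2*s^3 - 9*s^2 + 6*s - 11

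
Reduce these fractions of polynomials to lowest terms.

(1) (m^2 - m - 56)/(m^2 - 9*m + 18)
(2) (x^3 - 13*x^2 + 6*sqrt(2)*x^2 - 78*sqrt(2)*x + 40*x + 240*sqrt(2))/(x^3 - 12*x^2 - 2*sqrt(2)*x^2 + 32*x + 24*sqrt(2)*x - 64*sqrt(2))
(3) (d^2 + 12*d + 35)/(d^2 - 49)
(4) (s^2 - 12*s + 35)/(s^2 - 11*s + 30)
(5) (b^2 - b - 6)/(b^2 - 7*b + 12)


(1) = (m^2 - m - 56)/(m^2 - 9*m + 18)
(2) = (x^2 + x*(-5 + 6*sqrt(2)) - 30*sqrt(2))/(x^2 + x*(-4 - 2*sqrt(2)) + 8*sqrt(2))
(3) = (d + 5)/(d - 7)
(4) = (s - 7)/(s - 6)
(5) = (b + 2)/(b - 4)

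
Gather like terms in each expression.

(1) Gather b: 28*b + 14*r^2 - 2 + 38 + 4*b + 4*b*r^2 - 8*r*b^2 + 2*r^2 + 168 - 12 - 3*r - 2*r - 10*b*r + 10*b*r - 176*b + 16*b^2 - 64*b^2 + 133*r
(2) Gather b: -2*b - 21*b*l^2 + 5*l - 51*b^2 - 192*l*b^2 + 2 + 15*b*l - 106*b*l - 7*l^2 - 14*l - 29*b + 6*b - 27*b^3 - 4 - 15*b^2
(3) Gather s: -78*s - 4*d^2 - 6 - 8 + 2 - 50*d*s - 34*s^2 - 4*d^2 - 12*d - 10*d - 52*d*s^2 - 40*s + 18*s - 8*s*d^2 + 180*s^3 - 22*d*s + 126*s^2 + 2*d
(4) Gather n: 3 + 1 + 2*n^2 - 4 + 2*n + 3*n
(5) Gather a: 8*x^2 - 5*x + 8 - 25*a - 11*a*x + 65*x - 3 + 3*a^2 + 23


(1) = b^2*(-8*r - 48) + b*(4*r^2 - 144) + 16*r^2 + 128*r + 192
(2) = -27*b^3 + b^2*(-192*l - 66) + b*(-21*l^2 - 91*l - 25) - 7*l^2 - 9*l - 2
(3) = -8*d^2 - 20*d + 180*s^3 + s^2*(92 - 52*d) + s*(-8*d^2 - 72*d - 100) - 12
(4) = 2*n^2 + 5*n
(5) = 3*a^2 + a*(-11*x - 25) + 8*x^2 + 60*x + 28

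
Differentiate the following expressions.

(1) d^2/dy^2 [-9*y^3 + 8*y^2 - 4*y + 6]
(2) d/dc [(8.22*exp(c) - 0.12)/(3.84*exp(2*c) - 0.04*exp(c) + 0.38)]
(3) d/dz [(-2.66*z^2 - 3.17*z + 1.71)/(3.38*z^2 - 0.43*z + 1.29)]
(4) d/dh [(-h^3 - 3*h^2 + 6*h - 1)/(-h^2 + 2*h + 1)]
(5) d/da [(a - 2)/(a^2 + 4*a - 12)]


(1) = 16 - 54*y
(2) = (-31.5648*exp(2*c) + 0.9216*exp(c) + 3.1188)*exp(c)/(14.7456*exp(4*c) - 0.3072*exp(3*c) + 2.92*exp(2*c) - 0.0304*exp(c) + 0.1444)
(3) = (11.8584*z^2 - 18.4224*z - 3.354)/(11.4244*z^4 - 2.9068*z^3 + 8.9053*z^2 - 1.1094*z + 1.6641)
(4) = (h^4 - 4*h^3 - 3*h^2 - 8*h + 8)/(h^4 - 4*h^3 + 2*h^2 + 4*h + 1)
(5) = -1/(a^2 + 12*a + 36)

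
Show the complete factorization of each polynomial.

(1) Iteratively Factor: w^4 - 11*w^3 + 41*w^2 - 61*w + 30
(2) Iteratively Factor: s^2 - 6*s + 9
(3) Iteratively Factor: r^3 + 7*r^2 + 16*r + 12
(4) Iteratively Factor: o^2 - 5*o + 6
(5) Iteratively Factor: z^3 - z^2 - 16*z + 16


(1) = (w - 2)*(w^3 - 9*w^2 + 23*w - 15) = (w - 2)*(w - 1)*(w^2 - 8*w + 15) = (w - 5)*(w - 2)*(w - 1)*(w - 3)
(2) = (s - 3)*(s - 3)
(3) = (r + 3)*(r^2 + 4*r + 4) = (r + 2)*(r + 3)*(r + 2)
(4) = (o - 3)*(o - 2)
(5) = (z + 4)*(z^2 - 5*z + 4) = (z - 4)*(z + 4)*(z - 1)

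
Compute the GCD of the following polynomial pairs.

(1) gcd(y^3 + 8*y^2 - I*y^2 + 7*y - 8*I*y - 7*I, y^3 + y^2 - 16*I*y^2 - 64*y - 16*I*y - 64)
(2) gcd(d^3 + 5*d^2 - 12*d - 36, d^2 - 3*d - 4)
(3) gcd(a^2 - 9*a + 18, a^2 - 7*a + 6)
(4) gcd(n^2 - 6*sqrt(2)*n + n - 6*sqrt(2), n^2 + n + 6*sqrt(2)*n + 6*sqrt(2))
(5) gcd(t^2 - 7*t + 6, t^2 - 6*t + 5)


(1) = gcd((y + 1)*(y + 7)*(y - I), (y + 1)*(y - 8*I)^2) = y + 1
(2) = gcd((d - 3)*(d + 2)*(d + 6), (d - 4)*(d + 1)) = 1
(3) = a - 6
(4) = gcd((n + 1)*(n - 6*sqrt(2)), (n + 1)*(n + 6*sqrt(2))) = n + 1
(5) = gcd((t - 6)*(t - 1), (t - 5)*(t - 1)) = t - 1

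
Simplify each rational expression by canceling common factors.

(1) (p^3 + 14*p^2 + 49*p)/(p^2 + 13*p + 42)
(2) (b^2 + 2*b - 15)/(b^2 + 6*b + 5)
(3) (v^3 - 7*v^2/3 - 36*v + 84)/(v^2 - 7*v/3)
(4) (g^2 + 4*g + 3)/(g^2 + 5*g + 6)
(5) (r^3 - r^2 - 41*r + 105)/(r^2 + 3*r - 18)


(1) = (p^2 + 7*p)/(p + 6)
(2) = (b - 3)/(b + 1)
(3) = (v^2 - 36)/v
(4) = (g + 1)/(g + 2)
(5) = (r^2 + 2*r - 35)/(r + 6)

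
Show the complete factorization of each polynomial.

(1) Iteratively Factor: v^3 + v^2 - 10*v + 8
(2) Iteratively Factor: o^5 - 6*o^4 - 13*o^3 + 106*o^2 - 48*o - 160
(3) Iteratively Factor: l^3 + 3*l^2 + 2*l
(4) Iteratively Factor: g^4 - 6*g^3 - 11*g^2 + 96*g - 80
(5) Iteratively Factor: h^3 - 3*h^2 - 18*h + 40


(1) = (v + 4)*(v^2 - 3*v + 2) = (v - 2)*(v + 4)*(v - 1)
(2) = (o - 2)*(o^4 - 4*o^3 - 21*o^2 + 64*o + 80) = (o - 5)*(o - 2)*(o^3 + o^2 - 16*o - 16) = (o - 5)*(o - 4)*(o - 2)*(o^2 + 5*o + 4) = (o - 5)*(o - 4)*(o - 2)*(o + 4)*(o + 1)
(3) = (l + 2)*(l^2 + l) = l*(l + 2)*(l + 1)
(4) = (g - 5)*(g^3 - g^2 - 16*g + 16) = (g - 5)*(g + 4)*(g^2 - 5*g + 4) = (g - 5)*(g - 1)*(g + 4)*(g - 4)
(5) = (h + 4)*(h^2 - 7*h + 10) = (h - 2)*(h + 4)*(h - 5)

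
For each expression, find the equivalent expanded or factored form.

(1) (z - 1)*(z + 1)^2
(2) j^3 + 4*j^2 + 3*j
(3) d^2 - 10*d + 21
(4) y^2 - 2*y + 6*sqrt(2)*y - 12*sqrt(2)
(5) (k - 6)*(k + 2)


(1) = z^3 + z^2 - z - 1
(2) = j*(j + 1)*(j + 3)
(3) = (d - 7)*(d - 3)
(4) = (y - 2)*(y + 6*sqrt(2))
(5) = k^2 - 4*k - 12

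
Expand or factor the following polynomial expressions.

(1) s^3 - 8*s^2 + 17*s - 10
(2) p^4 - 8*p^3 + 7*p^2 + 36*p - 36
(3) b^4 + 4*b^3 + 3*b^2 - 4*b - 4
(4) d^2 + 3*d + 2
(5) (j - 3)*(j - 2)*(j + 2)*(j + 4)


(1) = (s - 5)*(s - 2)*(s - 1)
(2) = (p - 6)*(p - 3)*(p - 1)*(p + 2)
(3) = (b - 1)*(b + 1)*(b + 2)^2
(4) = (d + 1)*(d + 2)
(5) = j^4 + j^3 - 16*j^2 - 4*j + 48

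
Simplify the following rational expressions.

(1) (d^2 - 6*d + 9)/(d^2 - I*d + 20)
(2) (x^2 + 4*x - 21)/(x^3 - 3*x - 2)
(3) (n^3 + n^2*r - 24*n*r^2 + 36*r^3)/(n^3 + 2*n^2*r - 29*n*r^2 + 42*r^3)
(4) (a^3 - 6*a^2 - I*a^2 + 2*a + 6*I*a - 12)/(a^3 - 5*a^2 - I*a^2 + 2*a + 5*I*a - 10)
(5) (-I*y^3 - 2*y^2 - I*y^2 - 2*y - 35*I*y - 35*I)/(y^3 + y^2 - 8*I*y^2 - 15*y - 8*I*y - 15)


(1) = (d^2 - 6*d + 9)/(d^2 - I*d + 20)
(2) = (x^2 + 4*x - 21)/(x^3 - 3*x - 2)
(3) = (n + 6*r)/(n + 7*r)
(4) = (a - 6)/(a - 5)
(5) = (-I*y^2 - 2*y - 35*I)/(y^2 - 8*I*y - 15)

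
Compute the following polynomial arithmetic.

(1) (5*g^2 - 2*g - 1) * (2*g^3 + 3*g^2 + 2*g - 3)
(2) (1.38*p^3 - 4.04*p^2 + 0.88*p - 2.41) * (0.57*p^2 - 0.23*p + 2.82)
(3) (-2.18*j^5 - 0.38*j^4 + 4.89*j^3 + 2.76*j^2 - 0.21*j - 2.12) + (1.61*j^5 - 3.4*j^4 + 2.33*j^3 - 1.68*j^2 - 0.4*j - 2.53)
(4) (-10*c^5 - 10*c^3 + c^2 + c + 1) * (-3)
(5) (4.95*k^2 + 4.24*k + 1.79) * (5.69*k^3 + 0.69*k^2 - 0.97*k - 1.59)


(1) = 10*g^5 + 11*g^4 + 2*g^3 - 22*g^2 + 4*g + 3
(2) = 0.7866*p^5 - 2.6202*p^4 + 5.3224*p^3 - 12.9689*p^2 + 3.0359*p - 6.7962
(3) = -0.57*j^5 - 3.78*j^4 + 7.22*j^3 + 1.08*j^2 - 0.61*j - 4.65
(4) = 30*c^5 + 30*c^3 - 3*c^2 - 3*c - 3
(5) = 28.1655*k^5 + 27.5411*k^4 + 8.3092*k^3 - 10.7482*k^2 - 8.4779*k - 2.8461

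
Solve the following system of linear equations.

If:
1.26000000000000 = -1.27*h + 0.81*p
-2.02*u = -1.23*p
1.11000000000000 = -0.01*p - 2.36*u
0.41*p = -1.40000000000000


Then:
No Solution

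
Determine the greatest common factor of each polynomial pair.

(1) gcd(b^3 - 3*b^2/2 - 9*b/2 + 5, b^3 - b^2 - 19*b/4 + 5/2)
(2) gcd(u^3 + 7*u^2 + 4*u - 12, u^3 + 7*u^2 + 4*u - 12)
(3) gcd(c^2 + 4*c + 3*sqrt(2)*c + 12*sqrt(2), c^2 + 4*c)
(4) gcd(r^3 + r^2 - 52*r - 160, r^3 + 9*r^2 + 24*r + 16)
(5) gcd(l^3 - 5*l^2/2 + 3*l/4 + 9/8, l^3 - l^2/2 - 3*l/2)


(1) = b^2 - b/2 - 5
(2) = gcd((u - 1)*(u + 2)*(u + 6), (u - 1)*(u + 2)*(u + 6)) = u^3 + 7*u^2 + 4*u - 12
(3) = c + 4
(4) = r + 4
(5) = gcd((l - 3/2)^2*(l + 1/2), l*(l - 3/2)*(l + 1)) = l - 3/2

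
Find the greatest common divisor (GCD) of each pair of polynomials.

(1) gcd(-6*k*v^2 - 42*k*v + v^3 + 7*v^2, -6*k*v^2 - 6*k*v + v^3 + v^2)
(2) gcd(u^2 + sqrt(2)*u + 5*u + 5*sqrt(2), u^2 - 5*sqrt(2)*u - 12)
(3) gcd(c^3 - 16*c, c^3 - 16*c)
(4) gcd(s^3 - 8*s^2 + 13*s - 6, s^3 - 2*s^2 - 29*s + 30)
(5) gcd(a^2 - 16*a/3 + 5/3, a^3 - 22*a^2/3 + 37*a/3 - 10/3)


(1) = gcd(v*(-6*k + v)*(v + 7), v*(-6*k + v)*(v + 1)) = -6*k*v + v^2
(2) = gcd((u + 5)*(u + sqrt(2)), (u - 6*sqrt(2))*(u + sqrt(2))) = u + sqrt(2)
(3) = c^3 - 16*c
(4) = gcd((s - 6)*(s - 1)^2, (s - 6)*(s - 1)*(s + 5)) = s^2 - 7*s + 6
(5) = gcd((a - 5)*(a - 1/3), (a - 5)*(a - 2)*(a - 1/3)) = a^2 - 16*a/3 + 5/3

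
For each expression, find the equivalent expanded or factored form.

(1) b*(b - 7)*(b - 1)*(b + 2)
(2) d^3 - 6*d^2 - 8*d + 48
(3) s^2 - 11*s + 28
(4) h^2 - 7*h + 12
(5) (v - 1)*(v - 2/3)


(1) = b^4 - 6*b^3 - 9*b^2 + 14*b
(2) = (d - 6)*(d - 2*sqrt(2))*(d + 2*sqrt(2))
(3) = (s - 7)*(s - 4)
(4) = (h - 4)*(h - 3)
(5) = v^2 - 5*v/3 + 2/3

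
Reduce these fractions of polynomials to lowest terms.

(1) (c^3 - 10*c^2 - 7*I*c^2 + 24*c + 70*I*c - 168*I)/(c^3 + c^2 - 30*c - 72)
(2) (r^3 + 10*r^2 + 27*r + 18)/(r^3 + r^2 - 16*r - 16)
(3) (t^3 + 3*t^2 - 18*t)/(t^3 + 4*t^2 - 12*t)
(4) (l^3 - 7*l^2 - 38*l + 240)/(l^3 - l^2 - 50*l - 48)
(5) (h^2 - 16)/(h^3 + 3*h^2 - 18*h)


(1) = (c^2 + c*(-4 - 7*I) + 28*I)/(c^2 + 7*c + 12)
(2) = (r^2 + 9*r + 18)/(r^2 - 16)
(3) = (t - 3)/(t - 2)
(4) = (l - 5)/(l + 1)
(5) = (h^2 - 16)/(h^3 + 3*h^2 - 18*h)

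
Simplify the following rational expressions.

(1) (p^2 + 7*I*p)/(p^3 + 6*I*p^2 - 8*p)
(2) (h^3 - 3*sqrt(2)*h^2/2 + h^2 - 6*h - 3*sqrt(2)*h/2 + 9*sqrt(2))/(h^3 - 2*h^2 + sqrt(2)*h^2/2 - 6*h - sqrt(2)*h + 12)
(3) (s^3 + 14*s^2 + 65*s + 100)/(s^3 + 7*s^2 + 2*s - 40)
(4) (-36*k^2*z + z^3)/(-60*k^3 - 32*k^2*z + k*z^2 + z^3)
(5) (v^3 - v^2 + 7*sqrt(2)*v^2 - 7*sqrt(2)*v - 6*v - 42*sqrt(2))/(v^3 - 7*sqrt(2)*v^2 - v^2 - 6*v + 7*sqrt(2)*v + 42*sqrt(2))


(1) = (p + 7*I)/(p^2 + 6*I*p - 8)
(2) = (4*h + 12)/(4*h + 8*sqrt(2))
(3) = (s + 5)/(s - 2)
(4) = (6*k*z + z^2)/(10*k^2 + 7*k*z + z^2)
(5) = (v + 7*sqrt(2))/(v - 7*sqrt(2))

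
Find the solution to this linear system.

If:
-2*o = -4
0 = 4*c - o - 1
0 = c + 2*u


Then:
c = 3/4
o = 2
u = -3/8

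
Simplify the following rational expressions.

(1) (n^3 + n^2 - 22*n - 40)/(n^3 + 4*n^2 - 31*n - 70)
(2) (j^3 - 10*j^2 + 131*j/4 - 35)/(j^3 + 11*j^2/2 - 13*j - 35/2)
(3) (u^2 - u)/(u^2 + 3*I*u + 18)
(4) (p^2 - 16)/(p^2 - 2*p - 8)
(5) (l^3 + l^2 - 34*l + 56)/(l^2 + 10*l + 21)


(1) = (n + 4)/(n + 7)
(2) = (2*j^2 - 15*j + 28)/(2*j^2 + 16*j + 14)
(3) = (u^2 - u)/(u^2 + 3*I*u + 18)
(4) = (p + 4)/(p + 2)
(5) = (l^2 - 6*l + 8)/(l + 3)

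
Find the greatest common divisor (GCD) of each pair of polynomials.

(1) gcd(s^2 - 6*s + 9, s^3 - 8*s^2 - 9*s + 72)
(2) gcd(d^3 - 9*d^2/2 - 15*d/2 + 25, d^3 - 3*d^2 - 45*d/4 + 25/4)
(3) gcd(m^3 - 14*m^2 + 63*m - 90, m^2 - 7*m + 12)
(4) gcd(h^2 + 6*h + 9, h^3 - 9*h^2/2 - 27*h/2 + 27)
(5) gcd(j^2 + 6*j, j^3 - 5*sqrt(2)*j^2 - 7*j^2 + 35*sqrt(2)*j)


(1) = s - 3
(2) = d^2 - 5*d/2 - 25/2
(3) = m - 3
(4) = gcd((h + 3)^2, (h - 6)*(h - 3/2)*(h + 3)) = h + 3
(5) = j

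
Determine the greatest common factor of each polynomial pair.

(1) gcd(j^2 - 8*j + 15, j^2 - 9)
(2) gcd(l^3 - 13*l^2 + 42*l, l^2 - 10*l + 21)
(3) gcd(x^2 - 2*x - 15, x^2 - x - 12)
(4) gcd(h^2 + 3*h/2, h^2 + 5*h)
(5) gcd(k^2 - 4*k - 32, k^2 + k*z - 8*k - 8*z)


(1) = gcd((j - 5)*(j - 3), (j - 3)*(j + 3)) = j - 3
(2) = gcd(l*(l - 7)*(l - 6), (l - 7)*(l - 3)) = l - 7
(3) = x + 3
(4) = h
(5) = gcd((k - 8)*(k + 4), (k - 8)*(k + z)) = k - 8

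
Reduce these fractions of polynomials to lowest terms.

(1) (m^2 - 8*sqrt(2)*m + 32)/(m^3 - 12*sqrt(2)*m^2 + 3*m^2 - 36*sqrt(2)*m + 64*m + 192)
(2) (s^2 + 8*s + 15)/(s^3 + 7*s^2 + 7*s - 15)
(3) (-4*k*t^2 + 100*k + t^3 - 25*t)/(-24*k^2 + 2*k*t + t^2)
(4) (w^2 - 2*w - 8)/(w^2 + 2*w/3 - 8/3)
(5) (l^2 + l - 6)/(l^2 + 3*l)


(1) = (m - 4*sqrt(2))/(m^2 + m*(3 - 8*sqrt(2)) - 24*sqrt(2))
(2) = 1/(s - 1)
(3) = (t^2 - 25)/(6*k + t)
(4) = (3*w - 12)/(3*w - 4)
(5) = (l - 2)/l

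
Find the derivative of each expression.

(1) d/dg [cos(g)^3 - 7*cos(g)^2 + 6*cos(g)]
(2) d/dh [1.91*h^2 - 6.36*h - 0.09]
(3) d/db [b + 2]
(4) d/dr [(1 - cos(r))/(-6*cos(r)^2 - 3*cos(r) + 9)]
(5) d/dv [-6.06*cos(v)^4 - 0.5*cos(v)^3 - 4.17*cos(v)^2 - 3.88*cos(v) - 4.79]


(1) = (-3*cos(g)^2 + 14*cos(g) - 6)*sin(g)
(2) = 3.82*h - 6.36
(3) = 1
(4) = 2*sin(r)/(3*(2*cos(r) + 3)^2)
(5) = (24.24*cos(v)^3 + 1.5*cos(v)^2 + 8.34*cos(v) + 3.88)*sin(v)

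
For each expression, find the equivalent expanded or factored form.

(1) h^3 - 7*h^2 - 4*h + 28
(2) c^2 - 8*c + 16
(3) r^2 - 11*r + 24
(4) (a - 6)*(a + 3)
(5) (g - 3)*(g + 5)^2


(1) = (h - 7)*(h - 2)*(h + 2)
(2) = (c - 4)^2
(3) = (r - 8)*(r - 3)
(4) = a^2 - 3*a - 18
(5) = g^3 + 7*g^2 - 5*g - 75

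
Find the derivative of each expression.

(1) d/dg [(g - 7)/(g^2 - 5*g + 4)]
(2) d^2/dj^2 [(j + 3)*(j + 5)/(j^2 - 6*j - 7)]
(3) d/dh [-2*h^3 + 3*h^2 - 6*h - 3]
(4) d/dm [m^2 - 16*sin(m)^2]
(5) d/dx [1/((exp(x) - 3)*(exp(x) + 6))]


(1) = (g^2 - 5*g - (g - 7)*(2*g - 5) + 4)/(g^2 - 5*g + 4)^2
(2) = 4*(7*j^3 + 33*j^2 - 51*j + 179)/(j^6 - 18*j^5 + 87*j^4 + 36*j^3 - 609*j^2 - 882*j - 343)
(3) = -6*h^2 + 6*h - 6
(4) = 2*m - 16*sin(2*m)
(5) = (-2*exp(x) - 3)*exp(x)/(exp(4*x) + 6*exp(3*x) - 27*exp(2*x) - 108*exp(x) + 324)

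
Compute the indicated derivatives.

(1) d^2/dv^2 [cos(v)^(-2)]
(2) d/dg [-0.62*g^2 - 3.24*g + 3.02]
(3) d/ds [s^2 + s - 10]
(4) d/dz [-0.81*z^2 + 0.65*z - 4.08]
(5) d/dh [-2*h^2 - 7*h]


(1) = 2*(2 - cos(2*v))/cos(v)^4
(2) = -1.24*g - 3.24
(3) = 2*s + 1
(4) = 0.65 - 1.62*z
(5) = -4*h - 7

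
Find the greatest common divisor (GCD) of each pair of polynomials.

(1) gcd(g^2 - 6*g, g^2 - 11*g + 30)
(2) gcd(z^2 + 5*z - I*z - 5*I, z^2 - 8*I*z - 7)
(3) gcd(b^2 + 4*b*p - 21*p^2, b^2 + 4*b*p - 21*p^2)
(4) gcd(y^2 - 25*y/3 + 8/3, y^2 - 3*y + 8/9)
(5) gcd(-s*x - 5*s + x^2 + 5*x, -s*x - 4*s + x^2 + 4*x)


(1) = g - 6
(2) = z - I
(3) = gcd((b - 3*p)*(b + 7*p), (b - 3*p)*(b + 7*p)) = -b^2 - 4*b*p + 21*p^2
(4) = y - 1/3
(5) = gcd((-s + x)*(x + 5), (-s + x)*(x + 4)) = -s + x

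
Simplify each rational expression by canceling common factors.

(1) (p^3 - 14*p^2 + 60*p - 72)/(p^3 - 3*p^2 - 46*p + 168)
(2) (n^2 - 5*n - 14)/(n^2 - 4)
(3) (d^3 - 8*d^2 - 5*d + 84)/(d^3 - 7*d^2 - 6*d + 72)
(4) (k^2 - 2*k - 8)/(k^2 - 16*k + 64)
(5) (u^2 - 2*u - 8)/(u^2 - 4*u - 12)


(1) = (p^2 - 8*p + 12)/(p^2 + 3*p - 28)
(2) = (n - 7)/(n - 2)
(3) = (d - 7)/(d - 6)
(4) = (k^2 - 2*k - 8)/(k^2 - 16*k + 64)
(5) = (u - 4)/(u - 6)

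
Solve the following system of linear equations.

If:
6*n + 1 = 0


Then:
n = -1/6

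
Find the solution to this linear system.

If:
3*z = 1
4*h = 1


Then:
h = 1/4
z = 1/3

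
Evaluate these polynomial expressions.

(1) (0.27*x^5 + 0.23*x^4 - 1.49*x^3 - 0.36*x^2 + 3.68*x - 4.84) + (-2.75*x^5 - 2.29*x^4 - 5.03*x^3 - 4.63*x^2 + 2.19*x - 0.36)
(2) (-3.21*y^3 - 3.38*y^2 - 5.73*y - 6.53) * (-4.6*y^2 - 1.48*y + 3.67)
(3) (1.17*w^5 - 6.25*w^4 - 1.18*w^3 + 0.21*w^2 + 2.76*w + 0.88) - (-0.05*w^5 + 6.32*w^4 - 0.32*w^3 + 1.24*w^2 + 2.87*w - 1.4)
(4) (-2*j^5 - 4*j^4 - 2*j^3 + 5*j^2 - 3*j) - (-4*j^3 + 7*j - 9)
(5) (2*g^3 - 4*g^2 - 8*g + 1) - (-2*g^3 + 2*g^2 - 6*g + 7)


(1) = -2.48*x^5 - 2.06*x^4 - 6.52*x^3 - 4.99*x^2 + 5.87*x - 5.2
(2) = 14.766*y^5 + 20.2988*y^4 + 19.5797*y^3 + 26.1138*y^2 - 11.3647*y - 23.9651
(3) = 1.22*w^5 - 12.57*w^4 - 0.86*w^3 - 1.03*w^2 - 0.11*w + 2.28
(4) = -2*j^5 - 4*j^4 + 2*j^3 + 5*j^2 - 10*j + 9
(5) = 4*g^3 - 6*g^2 - 2*g - 6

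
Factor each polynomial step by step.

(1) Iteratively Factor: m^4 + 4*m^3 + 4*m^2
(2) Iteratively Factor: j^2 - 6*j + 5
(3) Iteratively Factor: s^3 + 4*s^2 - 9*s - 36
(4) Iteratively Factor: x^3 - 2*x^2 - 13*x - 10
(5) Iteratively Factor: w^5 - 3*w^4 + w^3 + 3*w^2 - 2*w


(1) = (m)*(m^3 + 4*m^2 + 4*m) = m*(m + 2)*(m^2 + 2*m) = m^2*(m + 2)*(m + 2)
(2) = (j - 1)*(j - 5)
(3) = (s - 3)*(s^2 + 7*s + 12) = (s - 3)*(s + 4)*(s + 3)
(4) = (x + 2)*(x^2 - 4*x - 5) = (x + 1)*(x + 2)*(x - 5)
(5) = (w - 1)*(w^4 - 2*w^3 - w^2 + 2*w) = (w - 1)^2*(w^3 - w^2 - 2*w) = (w - 2)*(w - 1)^2*(w^2 + w) = w*(w - 2)*(w - 1)^2*(w + 1)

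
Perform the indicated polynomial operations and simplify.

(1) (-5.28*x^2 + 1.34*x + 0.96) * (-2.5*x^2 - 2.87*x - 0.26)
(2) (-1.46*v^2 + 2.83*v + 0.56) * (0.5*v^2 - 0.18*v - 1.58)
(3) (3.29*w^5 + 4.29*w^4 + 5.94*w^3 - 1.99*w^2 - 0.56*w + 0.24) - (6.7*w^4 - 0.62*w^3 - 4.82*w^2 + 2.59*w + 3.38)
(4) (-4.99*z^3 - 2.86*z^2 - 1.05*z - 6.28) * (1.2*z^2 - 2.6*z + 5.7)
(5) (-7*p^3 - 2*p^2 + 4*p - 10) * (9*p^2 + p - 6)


(1) = 13.2*x^4 + 11.8036*x^3 - 4.873*x^2 - 3.1036*x - 0.2496
(2) = -0.73*v^4 + 1.6778*v^3 + 2.0774*v^2 - 4.5722*v - 0.8848
(3) = 3.29*w^5 - 2.41*w^4 + 6.56*w^3 + 2.83*w^2 - 3.15*w - 3.14
(4) = -5.988*z^5 + 9.542*z^4 - 22.267*z^3 - 21.108*z^2 + 10.343*z - 35.796
(5) = -63*p^5 - 25*p^4 + 76*p^3 - 74*p^2 - 34*p + 60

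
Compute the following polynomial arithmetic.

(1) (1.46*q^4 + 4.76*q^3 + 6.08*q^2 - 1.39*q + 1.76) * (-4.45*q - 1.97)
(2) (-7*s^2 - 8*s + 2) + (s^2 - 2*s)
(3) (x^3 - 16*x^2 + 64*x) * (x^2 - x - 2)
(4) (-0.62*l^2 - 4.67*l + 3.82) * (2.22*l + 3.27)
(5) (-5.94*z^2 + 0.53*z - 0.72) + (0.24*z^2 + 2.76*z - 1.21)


(1) = -6.497*q^5 - 24.0582*q^4 - 36.4332*q^3 - 5.7921*q^2 - 5.0937*q - 3.4672
(2) = -6*s^2 - 10*s + 2
(3) = x^5 - 17*x^4 + 78*x^3 - 32*x^2 - 128*x
(4) = -1.3764*l^3 - 12.3948*l^2 - 6.7905*l + 12.4914
(5) = -5.7*z^2 + 3.29*z - 1.93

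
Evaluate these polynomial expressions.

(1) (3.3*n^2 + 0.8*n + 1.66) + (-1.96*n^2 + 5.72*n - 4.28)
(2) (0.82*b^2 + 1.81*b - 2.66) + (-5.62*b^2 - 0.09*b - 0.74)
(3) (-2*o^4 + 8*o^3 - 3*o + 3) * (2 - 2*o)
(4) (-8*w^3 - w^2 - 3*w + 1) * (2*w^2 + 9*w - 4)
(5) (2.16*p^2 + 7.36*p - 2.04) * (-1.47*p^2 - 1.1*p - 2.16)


(1) = 1.34*n^2 + 6.52*n - 2.62
(2) = -4.8*b^2 + 1.72*b - 3.4
(3) = 4*o^5 - 20*o^4 + 16*o^3 + 6*o^2 - 12*o + 6
(4) = -16*w^5 - 74*w^4 + 17*w^3 - 21*w^2 + 21*w - 4
(5) = -3.1752*p^4 - 13.1952*p^3 - 9.7628*p^2 - 13.6536*p + 4.4064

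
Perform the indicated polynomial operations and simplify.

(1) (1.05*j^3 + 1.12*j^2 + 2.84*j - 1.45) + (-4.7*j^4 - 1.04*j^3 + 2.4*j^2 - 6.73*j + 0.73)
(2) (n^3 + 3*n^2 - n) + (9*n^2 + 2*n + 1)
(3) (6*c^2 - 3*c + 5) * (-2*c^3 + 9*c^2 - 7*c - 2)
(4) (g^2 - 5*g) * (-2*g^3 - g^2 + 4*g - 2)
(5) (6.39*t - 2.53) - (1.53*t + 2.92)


(1) = -4.7*j^4 + 0.01*j^3 + 3.52*j^2 - 3.89*j - 0.72
(2) = n^3 + 12*n^2 + n + 1
(3) = -12*c^5 + 60*c^4 - 79*c^3 + 54*c^2 - 29*c - 10
(4) = -2*g^5 + 9*g^4 + 9*g^3 - 22*g^2 + 10*g
(5) = 4.86*t - 5.45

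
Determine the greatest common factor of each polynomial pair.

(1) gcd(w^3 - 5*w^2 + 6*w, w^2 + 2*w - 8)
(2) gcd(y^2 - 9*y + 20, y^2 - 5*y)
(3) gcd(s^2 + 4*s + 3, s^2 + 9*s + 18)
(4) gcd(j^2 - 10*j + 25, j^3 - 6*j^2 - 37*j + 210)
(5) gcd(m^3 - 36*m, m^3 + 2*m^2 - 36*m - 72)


(1) = w - 2
(2) = gcd((y - 5)*(y - 4), y*(y - 5)) = y - 5
(3) = s + 3
(4) = j - 5
(5) = gcd(m*(m - 6)*(m + 6), (m - 6)*(m + 2)*(m + 6)) = m^2 - 36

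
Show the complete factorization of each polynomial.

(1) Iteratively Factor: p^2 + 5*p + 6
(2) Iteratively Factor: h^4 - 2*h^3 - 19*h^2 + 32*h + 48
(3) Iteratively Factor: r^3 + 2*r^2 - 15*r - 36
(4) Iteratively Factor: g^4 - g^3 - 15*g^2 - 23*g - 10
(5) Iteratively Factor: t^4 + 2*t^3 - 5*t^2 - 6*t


(1) = (p + 2)*(p + 3)
(2) = (h - 3)*(h^3 + h^2 - 16*h - 16) = (h - 4)*(h - 3)*(h^2 + 5*h + 4) = (h - 4)*(h - 3)*(h + 1)*(h + 4)
(3) = (r - 4)*(r^2 + 6*r + 9) = (r - 4)*(r + 3)*(r + 3)
(4) = (g - 5)*(g^3 + 4*g^2 + 5*g + 2) = (g - 5)*(g + 2)*(g^2 + 2*g + 1) = (g - 5)*(g + 1)*(g + 2)*(g + 1)
(5) = (t)*(t^3 + 2*t^2 - 5*t - 6) = t*(t + 1)*(t^2 + t - 6) = t*(t + 1)*(t + 3)*(t - 2)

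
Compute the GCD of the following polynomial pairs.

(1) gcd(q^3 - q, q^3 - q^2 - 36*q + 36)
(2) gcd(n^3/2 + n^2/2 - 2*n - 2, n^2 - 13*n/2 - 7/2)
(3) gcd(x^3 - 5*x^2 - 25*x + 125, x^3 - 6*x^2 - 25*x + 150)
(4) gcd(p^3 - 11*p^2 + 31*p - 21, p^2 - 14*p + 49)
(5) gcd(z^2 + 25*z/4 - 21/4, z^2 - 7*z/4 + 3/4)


(1) = q - 1
(2) = 1
(3) = x^2 - 25
(4) = gcd((p - 7)*(p - 3)*(p - 1), (p - 7)^2) = p - 7
(5) = gcd((z - 3/4)*(z + 7), (z - 1)*(z - 3/4)) = z - 3/4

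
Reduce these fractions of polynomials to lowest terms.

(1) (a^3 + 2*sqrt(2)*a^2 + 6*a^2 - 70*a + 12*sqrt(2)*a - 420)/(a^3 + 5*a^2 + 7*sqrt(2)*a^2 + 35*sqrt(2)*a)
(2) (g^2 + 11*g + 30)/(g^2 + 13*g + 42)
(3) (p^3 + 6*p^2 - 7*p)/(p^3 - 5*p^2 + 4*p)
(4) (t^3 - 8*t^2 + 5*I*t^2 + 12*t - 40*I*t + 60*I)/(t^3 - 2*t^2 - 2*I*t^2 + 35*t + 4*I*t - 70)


(1) = (a^2 + a*(6 - 5*sqrt(2)) - 30*sqrt(2))/(a^2 + 5*a)
(2) = (g + 5)/(g + 7)
(3) = (p + 7)/(p - 4)
(4) = (t - 6)/(t - 7*I)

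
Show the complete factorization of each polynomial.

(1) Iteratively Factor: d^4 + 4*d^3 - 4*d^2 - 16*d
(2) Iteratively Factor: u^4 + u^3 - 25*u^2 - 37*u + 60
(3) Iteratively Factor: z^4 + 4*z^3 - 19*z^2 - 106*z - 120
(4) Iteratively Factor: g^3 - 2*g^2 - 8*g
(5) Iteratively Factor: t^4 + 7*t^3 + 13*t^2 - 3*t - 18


(1) = (d + 2)*(d^3 + 2*d^2 - 8*d) = d*(d + 2)*(d^2 + 2*d - 8) = d*(d - 2)*(d + 2)*(d + 4)
(2) = (u + 3)*(u^3 - 2*u^2 - 19*u + 20) = (u + 3)*(u + 4)*(u^2 - 6*u + 5) = (u - 5)*(u + 3)*(u + 4)*(u - 1)
(3) = (z - 5)*(z^3 + 9*z^2 + 26*z + 24) = (z - 5)*(z + 4)*(z^2 + 5*z + 6) = (z - 5)*(z + 3)*(z + 4)*(z + 2)
(4) = (g)*(g^2 - 2*g - 8) = g*(g - 4)*(g + 2)
(5) = (t + 3)*(t^3 + 4*t^2 + t - 6) = (t - 1)*(t + 3)*(t^2 + 5*t + 6) = (t - 1)*(t + 2)*(t + 3)*(t + 3)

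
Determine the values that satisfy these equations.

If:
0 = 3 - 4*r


Then:
r = 3/4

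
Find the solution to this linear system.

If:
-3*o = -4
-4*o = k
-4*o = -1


Then:
No Solution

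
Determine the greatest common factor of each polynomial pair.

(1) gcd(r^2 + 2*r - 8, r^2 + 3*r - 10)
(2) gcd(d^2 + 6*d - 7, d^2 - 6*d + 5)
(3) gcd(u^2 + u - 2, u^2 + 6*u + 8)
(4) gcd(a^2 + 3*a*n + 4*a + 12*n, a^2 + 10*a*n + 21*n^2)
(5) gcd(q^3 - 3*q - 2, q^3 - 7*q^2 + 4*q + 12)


(1) = gcd((r - 2)*(r + 4), (r - 2)*(r + 5)) = r - 2
(2) = d - 1
(3) = u + 2
(4) = a + 3*n
(5) = q^2 - q - 2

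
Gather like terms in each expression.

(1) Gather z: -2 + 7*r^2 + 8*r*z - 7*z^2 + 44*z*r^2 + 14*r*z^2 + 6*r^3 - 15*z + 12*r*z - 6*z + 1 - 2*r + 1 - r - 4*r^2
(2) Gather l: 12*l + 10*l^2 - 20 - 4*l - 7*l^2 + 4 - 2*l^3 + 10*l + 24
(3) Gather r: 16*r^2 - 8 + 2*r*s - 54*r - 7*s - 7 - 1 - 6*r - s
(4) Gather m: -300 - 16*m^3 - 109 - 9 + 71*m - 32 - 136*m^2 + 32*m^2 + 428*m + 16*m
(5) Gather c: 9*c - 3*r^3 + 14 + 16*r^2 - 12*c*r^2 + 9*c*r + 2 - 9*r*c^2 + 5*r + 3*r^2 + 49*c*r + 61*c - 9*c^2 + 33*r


(1) = 6*r^3 + 3*r^2 - 3*r + z^2*(14*r - 7) + z*(44*r^2 + 20*r - 21)
(2) = -2*l^3 + 3*l^2 + 18*l + 8
(3) = 16*r^2 + r*(2*s - 60) - 8*s - 16
(4) = -16*m^3 - 104*m^2 + 515*m - 450
(5) = c^2*(-9*r - 9) + c*(-12*r^2 + 58*r + 70) - 3*r^3 + 19*r^2 + 38*r + 16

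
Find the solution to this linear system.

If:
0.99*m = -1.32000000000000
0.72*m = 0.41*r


Then:
m = -1.33
r = -2.34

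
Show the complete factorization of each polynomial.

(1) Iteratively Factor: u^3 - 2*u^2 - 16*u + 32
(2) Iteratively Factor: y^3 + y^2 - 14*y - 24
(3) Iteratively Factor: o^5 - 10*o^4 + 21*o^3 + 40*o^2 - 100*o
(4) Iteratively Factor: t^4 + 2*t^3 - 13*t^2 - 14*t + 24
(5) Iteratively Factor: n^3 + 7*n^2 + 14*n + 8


(1) = (u - 2)*(u^2 - 16) = (u - 4)*(u - 2)*(u + 4)
(2) = (y + 3)*(y^2 - 2*y - 8) = (y - 4)*(y + 3)*(y + 2)
(3) = (o + 2)*(o^4 - 12*o^3 + 45*o^2 - 50*o) = (o - 5)*(o + 2)*(o^3 - 7*o^2 + 10*o) = (o - 5)^2*(o + 2)*(o^2 - 2*o) = (o - 5)^2*(o - 2)*(o + 2)*(o)
(4) = (t + 4)*(t^3 - 2*t^2 - 5*t + 6) = (t - 3)*(t + 4)*(t^2 + t - 2) = (t - 3)*(t + 2)*(t + 4)*(t - 1)
(5) = (n + 4)*(n^2 + 3*n + 2) = (n + 2)*(n + 4)*(n + 1)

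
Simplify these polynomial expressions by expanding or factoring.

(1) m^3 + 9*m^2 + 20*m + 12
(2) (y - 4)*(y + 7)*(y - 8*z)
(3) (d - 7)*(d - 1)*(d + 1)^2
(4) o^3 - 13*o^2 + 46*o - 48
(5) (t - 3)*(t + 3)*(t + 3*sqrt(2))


(1) = (m + 1)*(m + 2)*(m + 6)
(2) = y^3 - 8*y^2*z + 3*y^2 - 24*y*z - 28*y + 224*z
(3) = d^4 - 6*d^3 - 8*d^2 + 6*d + 7
(4) = (o - 8)*(o - 3)*(o - 2)
(5) = t^3 + 3*sqrt(2)*t^2 - 9*t - 27*sqrt(2)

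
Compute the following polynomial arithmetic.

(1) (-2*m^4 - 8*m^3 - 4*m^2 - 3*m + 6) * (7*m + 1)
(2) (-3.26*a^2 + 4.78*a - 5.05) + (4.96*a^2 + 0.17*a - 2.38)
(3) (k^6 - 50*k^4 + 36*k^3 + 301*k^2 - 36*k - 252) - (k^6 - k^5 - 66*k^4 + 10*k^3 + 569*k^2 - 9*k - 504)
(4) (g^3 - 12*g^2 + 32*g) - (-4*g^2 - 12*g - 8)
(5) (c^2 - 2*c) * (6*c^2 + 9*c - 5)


(1) = -14*m^5 - 58*m^4 - 36*m^3 - 25*m^2 + 39*m + 6
(2) = 1.7*a^2 + 4.95*a - 7.43
(3) = k^5 + 16*k^4 + 26*k^3 - 268*k^2 - 27*k + 252
(4) = g^3 - 8*g^2 + 44*g + 8
(5) = 6*c^4 - 3*c^3 - 23*c^2 + 10*c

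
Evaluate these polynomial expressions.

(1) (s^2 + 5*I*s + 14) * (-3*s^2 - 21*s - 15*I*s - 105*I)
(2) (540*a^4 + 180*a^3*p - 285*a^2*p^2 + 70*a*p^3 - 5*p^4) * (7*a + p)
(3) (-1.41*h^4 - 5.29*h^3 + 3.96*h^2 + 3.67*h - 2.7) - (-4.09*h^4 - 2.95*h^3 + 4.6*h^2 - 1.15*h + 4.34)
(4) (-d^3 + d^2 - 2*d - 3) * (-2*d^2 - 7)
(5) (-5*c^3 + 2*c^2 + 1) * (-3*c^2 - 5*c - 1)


(1) = -3*s^4 - 21*s^3 - 30*I*s^3 + 33*s^2 - 210*I*s^2 + 231*s - 210*I*s - 1470*I
(2) = 3780*a^5 + 1800*a^4*p - 1815*a^3*p^2 + 205*a^2*p^3 + 35*a*p^4 - 5*p^5
(3) = 2.68*h^4 - 2.34*h^3 - 0.64*h^2 + 4.82*h - 7.04
(4) = 2*d^5 - 2*d^4 + 11*d^3 - d^2 + 14*d + 21
(5) = 15*c^5 + 19*c^4 - 5*c^3 - 5*c^2 - 5*c - 1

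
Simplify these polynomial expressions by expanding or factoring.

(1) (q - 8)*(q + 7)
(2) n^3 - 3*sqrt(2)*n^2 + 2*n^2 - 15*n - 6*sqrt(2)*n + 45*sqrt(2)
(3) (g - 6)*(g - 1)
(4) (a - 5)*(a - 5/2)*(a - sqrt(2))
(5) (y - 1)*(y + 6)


(1) = q^2 - q - 56
(2) = (n - 3)*(n + 5)*(n - 3*sqrt(2))
(3) = g^2 - 7*g + 6
(4) = a^3 - 15*a^2/2 - sqrt(2)*a^2 + 15*sqrt(2)*a/2 + 25*a/2 - 25*sqrt(2)/2
(5) = y^2 + 5*y - 6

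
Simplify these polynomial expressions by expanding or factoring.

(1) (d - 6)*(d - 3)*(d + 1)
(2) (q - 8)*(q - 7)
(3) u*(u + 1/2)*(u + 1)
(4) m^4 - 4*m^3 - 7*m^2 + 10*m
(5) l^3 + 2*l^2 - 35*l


(1) = d^3 - 8*d^2 + 9*d + 18
(2) = q^2 - 15*q + 56
(3) = u^3 + 3*u^2/2 + u/2
(4) = m*(m - 5)*(m - 1)*(m + 2)
(5) = l*(l - 5)*(l + 7)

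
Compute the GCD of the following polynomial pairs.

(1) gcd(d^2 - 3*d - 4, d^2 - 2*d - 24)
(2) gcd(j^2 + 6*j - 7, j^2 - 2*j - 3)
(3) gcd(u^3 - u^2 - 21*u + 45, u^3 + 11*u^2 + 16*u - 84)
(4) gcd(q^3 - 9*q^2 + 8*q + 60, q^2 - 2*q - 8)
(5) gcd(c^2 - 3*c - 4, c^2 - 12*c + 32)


(1) = 1
(2) = gcd((j - 1)*(j + 7), (j - 3)*(j + 1)) = 1
(3) = gcd((u - 3)^2*(u + 5), (u - 2)*(u + 6)*(u + 7)) = 1
(4) = gcd((q - 6)*(q - 5)*(q + 2), (q - 4)*(q + 2)) = q + 2
(5) = gcd((c - 4)*(c + 1), (c - 8)*(c - 4)) = c - 4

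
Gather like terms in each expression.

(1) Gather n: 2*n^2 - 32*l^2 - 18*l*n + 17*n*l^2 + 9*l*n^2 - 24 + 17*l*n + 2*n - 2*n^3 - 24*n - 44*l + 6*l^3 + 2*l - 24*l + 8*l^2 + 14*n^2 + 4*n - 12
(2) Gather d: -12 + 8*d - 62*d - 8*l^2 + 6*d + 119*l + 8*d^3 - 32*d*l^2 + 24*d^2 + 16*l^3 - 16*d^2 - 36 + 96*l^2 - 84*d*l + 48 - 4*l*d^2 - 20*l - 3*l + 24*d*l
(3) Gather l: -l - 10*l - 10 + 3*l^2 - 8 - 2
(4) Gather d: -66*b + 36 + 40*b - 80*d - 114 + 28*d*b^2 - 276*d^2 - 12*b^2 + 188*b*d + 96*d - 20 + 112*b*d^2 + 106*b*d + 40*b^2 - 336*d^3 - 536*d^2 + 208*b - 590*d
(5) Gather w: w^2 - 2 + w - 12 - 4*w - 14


(1) = 6*l^3 - 24*l^2 - 66*l - 2*n^3 + n^2*(9*l + 16) + n*(17*l^2 - l - 18) - 36
(2) = 8*d^3 + d^2*(8 - 4*l) + d*(-32*l^2 - 60*l - 48) + 16*l^3 + 88*l^2 + 96*l
(3) = 3*l^2 - 11*l - 20
(4) = 28*b^2 + 182*b - 336*d^3 + d^2*(112*b - 812) + d*(28*b^2 + 294*b - 574) - 98
(5) = w^2 - 3*w - 28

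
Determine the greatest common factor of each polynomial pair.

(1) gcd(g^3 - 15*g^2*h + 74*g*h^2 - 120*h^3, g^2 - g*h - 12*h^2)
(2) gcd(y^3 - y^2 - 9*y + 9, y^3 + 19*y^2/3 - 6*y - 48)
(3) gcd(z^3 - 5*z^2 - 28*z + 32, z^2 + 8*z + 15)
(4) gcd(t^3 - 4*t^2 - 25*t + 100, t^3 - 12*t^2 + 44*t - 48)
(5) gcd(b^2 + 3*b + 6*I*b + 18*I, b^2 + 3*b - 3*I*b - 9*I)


(1) = gcd((g - 6*h)*(g - 5*h)*(g - 4*h), (g - 4*h)*(g + 3*h)) = g - 4*h
(2) = gcd((y - 3)*(y - 1)*(y + 3), (y - 8/3)*(y + 3)*(y + 6)) = y + 3
(3) = gcd((z - 8)*(z - 1)*(z + 4), (z + 3)*(z + 5)) = 1
(4) = t - 4
(5) = b + 3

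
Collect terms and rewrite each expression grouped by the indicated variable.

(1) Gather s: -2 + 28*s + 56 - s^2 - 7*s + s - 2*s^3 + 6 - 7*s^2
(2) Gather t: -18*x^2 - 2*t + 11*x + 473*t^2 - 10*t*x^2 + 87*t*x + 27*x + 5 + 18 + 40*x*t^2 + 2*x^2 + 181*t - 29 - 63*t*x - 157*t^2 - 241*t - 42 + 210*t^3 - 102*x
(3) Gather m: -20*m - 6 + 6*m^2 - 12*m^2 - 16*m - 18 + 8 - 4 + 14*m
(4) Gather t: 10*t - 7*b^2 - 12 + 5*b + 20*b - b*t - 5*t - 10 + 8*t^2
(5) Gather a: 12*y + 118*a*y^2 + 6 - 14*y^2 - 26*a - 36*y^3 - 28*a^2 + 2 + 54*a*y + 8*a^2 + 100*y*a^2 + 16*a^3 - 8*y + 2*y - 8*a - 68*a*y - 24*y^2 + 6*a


(1) = -2*s^3 - 8*s^2 + 22*s + 60
(2) = 210*t^3 + t^2*(40*x + 316) + t*(-10*x^2 + 24*x - 62) - 16*x^2 - 64*x - 48
(3) = -6*m^2 - 22*m - 20
(4) = -7*b^2 + 25*b + 8*t^2 + t*(5 - b) - 22
(5) = 16*a^3 + a^2*(100*y - 20) + a*(118*y^2 - 14*y - 28) - 36*y^3 - 38*y^2 + 6*y + 8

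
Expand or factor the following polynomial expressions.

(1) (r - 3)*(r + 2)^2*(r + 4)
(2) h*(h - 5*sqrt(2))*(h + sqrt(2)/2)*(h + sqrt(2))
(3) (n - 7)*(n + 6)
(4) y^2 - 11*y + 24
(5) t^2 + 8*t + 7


(1) = r^4 + 5*r^3 - 4*r^2 - 44*r - 48
(2) = h^4 - 7*sqrt(2)*h^3/2 - 14*h^2 - 5*sqrt(2)*h
(3) = n^2 - n - 42
(4) = (y - 8)*(y - 3)
(5) = (t + 1)*(t + 7)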